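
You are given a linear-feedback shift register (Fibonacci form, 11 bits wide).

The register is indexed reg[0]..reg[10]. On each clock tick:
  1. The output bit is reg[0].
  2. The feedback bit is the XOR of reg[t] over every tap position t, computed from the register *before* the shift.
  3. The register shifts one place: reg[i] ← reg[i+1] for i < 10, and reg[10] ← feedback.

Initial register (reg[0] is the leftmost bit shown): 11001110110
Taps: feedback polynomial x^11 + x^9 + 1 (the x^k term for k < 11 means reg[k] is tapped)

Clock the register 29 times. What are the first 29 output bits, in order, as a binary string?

step | reg (before) | out | fb
   0 | 11001110110 | 1 | 0
   1 | 10011101100 | 1 | 1
   2 | 00111011001 | 0 | 0
   3 | 01110110010 | 0 | 1
   4 | 11101100101 | 1 | 1
   5 | 11011001011 | 1 | 0
   6 | 10110010110 | 1 | 0
   7 | 01100101100 | 0 | 0
   8 | 11001011000 | 1 | 1
   9 | 10010110001 | 1 | 1
  10 | 00101100011 | 0 | 1
  11 | 01011000111 | 0 | 1
  12 | 10110001111 | 1 | 0
  13 | 01100011110 | 0 | 1
  14 | 11000111101 | 1 | 1
  15 | 10001111011 | 1 | 0
  16 | 00011110110 | 0 | 1
  17 | 00111101101 | 0 | 0
  18 | 01111011010 | 0 | 1
  19 | 11110110101 | 1 | 1
  20 | 11101101011 | 1 | 0
  21 | 11011010110 | 1 | 0
  22 | 10110101100 | 1 | 1
  23 | 01101011001 | 0 | 0
  24 | 11010110010 | 1 | 0
  25 | 10101100100 | 1 | 1
  26 | 01011001001 | 0 | 0
  27 | 10110010010 | 1 | 0
  28 | 01100100100 | 0 | 0

11001110110010110001111011010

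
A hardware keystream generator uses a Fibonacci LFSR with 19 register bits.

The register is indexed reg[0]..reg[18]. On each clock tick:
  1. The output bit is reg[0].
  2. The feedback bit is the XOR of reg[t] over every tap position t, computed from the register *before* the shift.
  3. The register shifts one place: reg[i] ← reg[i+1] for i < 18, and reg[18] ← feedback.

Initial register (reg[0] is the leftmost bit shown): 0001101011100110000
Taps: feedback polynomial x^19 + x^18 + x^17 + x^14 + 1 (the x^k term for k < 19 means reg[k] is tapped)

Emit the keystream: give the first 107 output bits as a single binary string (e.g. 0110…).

00011010111001100001100101110010101010000101000010101101111010101011011011010100100110000001010110010010000

k : reg_k → out_k, fb_k
0: 0001101011100110000 → 0, fb=1
1: 0011010111001100001 → 0, fb=1
2: 0110101110011000011 → 0, fb=0
3: 1101011100110000110 → 1, fb=0
4: 1010111001100001100 → 1, fb=1
5: 0101110011000011001 → 0, fb=0
6: 1011100110000110010 → 1, fb=1
7: 0111001100001100101 → 0, fb=1
8: 1110011000011001011 → 1, fb=1
9: 1100110000110010111 → 1, fb=0
10: 1001100001100101110 → 1, fb=0
11: 0011000011001011100 → 0, fb=1
12: 0110000110010111001 → 0, fb=0
13: 1100001100101110010 → 1, fb=1
14: 1000011001011100101 → 1, fb=0
15: 0000110010111001010 → 0, fb=1
16: 0001100101110010101 → 0, fb=0
17: 0011001011100101010 → 0, fb=1
18: 0110010111001010101 → 0, fb=0
19: 1100101110010101010 → 1, fb=0
20: 1001011100101010100 → 1, fb=0
21: 0010111001010101000 → 0, fb=0
22: 0101110010101010000 → 0, fb=1
23: 1011100101010100001 → 1, fb=0
24: 0111001010101000010 → 0, fb=1
25: 1110010101010000101 → 1, fb=0
26: 1100101010100001010 → 1, fb=0
27: 1001010101000010100 → 1, fb=0
28: 0010101010000101000 → 0, fb=0
29: 0101010100001010000 → 0, fb=1
30: 1010101000010100001 → 1, fb=0
31: 0101010000101000010 → 0, fb=1
32: 1010100001010000101 → 1, fb=0
33: 0101000010100001010 → 0, fb=1
34: 1010000101000010101 → 1, fb=1
35: 0100001010000101011 → 0, fb=0
36: 1000010100001010110 → 1, fb=1
37: 0000101000010101101 → 0, fb=1
38: 0001010000101011011 → 0, fb=1
39: 0010100001010110111 → 0, fb=1
40: 0101000010101101111 → 0, fb=0
41: 1010000101011011110 → 1, fb=1
42: 0100001010110111101 → 0, fb=0
43: 1000010101101111010 → 1, fb=1
44: 0000101011011110101 → 0, fb=0
45: 0001010110111101010 → 0, fb=1
46: 0010101101111010101 → 0, fb=0
47: 0101011011110101010 → 0, fb=1
48: 1010110111101010101 → 1, fb=1
49: 0101101111010101011 → 0, fb=0
50: 1011011110101010110 → 1, fb=1
51: 0110111101010101101 → 0, fb=1
52: 1101111010101011011 → 1, fb=0
53: 1011110101010110110 → 1, fb=1
54: 0111101010101101101 → 0, fb=1
55: 1111010101011011011 → 1, fb=0
56: 1110101010110110110 → 1, fb=1
57: 1101010101101101101 → 1, fb=0
58: 1010101011011011010 → 1, fb=1
59: 0101010110110110101 → 0, fb=0
60: 1010101101101101010 → 1, fb=0
61: 0101011011011010100 → 0, fb=1
62: 1010110110110101001 → 1, fb=0
63: 0101101101101010010 → 0, fb=0
64: 1011011011010100100 → 1, fb=1
65: 0110110110101001001 → 0, fb=1
66: 1101101101010010011 → 1, fb=0
67: 1011011010100100110 → 1, fb=0
68: 0110110101001001100 → 0, fb=0
69: 1101101010010011000 → 1, fb=0
70: 1011010100100110000 → 1, fb=0
71: 0110101001001100000 → 0, fb=0
72: 1101010010011000000 → 1, fb=1
73: 1010100100110000001 → 1, fb=0
74: 0101001001100000010 → 0, fb=1
75: 1010010011000000101 → 1, fb=0
76: 0100100110000001010 → 0, fb=1
77: 1001001100000010101 → 1, fb=1
78: 0010011000000101011 → 0, fb=0
79: 0100110000001010110 → 0, fb=0
80: 1001100000010101100 → 1, fb=1
81: 0011000000101011001 → 0, fb=0
82: 0110000001010110010 → 0, fb=0
83: 1100000010101100100 → 1, fb=1
84: 1000000101011001001 → 1, fb=0
85: 0000001010110010010 → 0, fb=0
86: 0000010101100100100 → 0, fb=0
87: 0000101011001001000 → 0, fb=0
88: 0001010110010010000 → 0, fb=1
89: 0010101100100100001 → 0, fb=1
90: 0101011001001000011 → 0, fb=0
91: 1010110010010000110 → 1, fb=0
92: 0101100100100001100 → 0, fb=0
93: 1011001001000011000 → 1, fb=0
94: 0110010010000110000 → 0, fb=1
95: 1100100100001100001 → 1, fb=0
96: 1001001000011000010 → 1, fb=0
97: 0010010000110000100 → 0, fb=0
98: 0100100001100001000 → 0, fb=0
99: 1001000011000010000 → 1, fb=0
100: 0010000110000100000 → 0, fb=0
101: 0100001100001000000 → 0, fb=0
102: 1000011000010000000 → 1, fb=1
103: 0000110000100000001 → 0, fb=1
104: 0001100001000000011 → 0, fb=0
105: 0011000010000000110 → 0, fb=1
106: 0110000100000001101 → 0, fb=1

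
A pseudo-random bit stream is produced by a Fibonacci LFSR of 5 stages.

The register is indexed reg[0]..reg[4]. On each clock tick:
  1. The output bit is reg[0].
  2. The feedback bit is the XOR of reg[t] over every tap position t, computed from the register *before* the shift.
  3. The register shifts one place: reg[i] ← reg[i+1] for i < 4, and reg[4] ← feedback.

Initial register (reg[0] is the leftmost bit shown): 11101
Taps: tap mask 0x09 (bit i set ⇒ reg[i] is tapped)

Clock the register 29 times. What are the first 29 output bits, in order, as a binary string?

step | reg (before) | out | fb
   0 | 11101 | 1 | 1
   1 | 11011 | 1 | 0
   2 | 10110 | 1 | 0
   3 | 01100 | 0 | 0
   4 | 11000 | 1 | 1
   5 | 10001 | 1 | 1
   6 | 00011 | 0 | 1
   7 | 00111 | 0 | 1
   8 | 01111 | 0 | 1
   9 | 11111 | 1 | 0
  10 | 11110 | 1 | 0
  11 | 11100 | 1 | 1
  12 | 11001 | 1 | 1
  13 | 10011 | 1 | 0
  14 | 00110 | 0 | 1
  15 | 01101 | 0 | 0
  16 | 11010 | 1 | 0
  17 | 10100 | 1 | 1
  18 | 01001 | 0 | 0
  19 | 10010 | 1 | 0
  20 | 00100 | 0 | 0
  21 | 01000 | 0 | 0
  22 | 10000 | 1 | 1
  23 | 00001 | 0 | 0
  24 | 00010 | 0 | 1
  25 | 00101 | 0 | 0
  26 | 01010 | 0 | 1
  27 | 10101 | 1 | 1
  28 | 01011 | 0 | 1

11101100011111001101001000010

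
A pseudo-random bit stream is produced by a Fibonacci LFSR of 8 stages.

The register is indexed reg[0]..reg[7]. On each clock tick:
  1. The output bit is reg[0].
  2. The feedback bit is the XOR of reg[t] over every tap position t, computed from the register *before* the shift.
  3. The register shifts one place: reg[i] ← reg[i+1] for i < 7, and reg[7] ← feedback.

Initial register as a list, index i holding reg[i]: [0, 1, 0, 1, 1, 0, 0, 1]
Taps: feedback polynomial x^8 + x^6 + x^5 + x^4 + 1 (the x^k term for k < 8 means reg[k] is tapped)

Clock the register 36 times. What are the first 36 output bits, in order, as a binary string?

step | reg (before) | out | fb
   0 | 01011001 | 0 | 1
   1 | 10110011 | 1 | 0
   2 | 01100110 | 0 | 0
   3 | 11001100 | 1 | 1
   4 | 10011001 | 1 | 0
   5 | 00110010 | 0 | 1
   6 | 01100101 | 0 | 1
   7 | 11001011 | 1 | 1
   8 | 10010111 | 1 | 1
   9 | 00101111 | 0 | 1
  10 | 01011111 | 0 | 1
  11 | 10111111 | 1 | 0
  12 | 01111110 | 0 | 1
  13 | 11111101 | 1 | 1
  14 | 11111011 | 1 | 1
  15 | 11110111 | 1 | 1
  16 | 11101111 | 1 | 0
  17 | 11011110 | 1 | 0
  18 | 10111100 | 1 | 1
  19 | 01111001 | 0 | 1
  20 | 11110011 | 1 | 0
  21 | 11100110 | 1 | 1
  22 | 11001101 | 1 | 1
  23 | 10011011 | 1 | 1
  24 | 00110111 | 0 | 0
  25 | 01101110 | 0 | 1
  26 | 11011101 | 1 | 1
  27 | 10111011 | 1 | 1
  28 | 01110111 | 0 | 0
  29 | 11101110 | 1 | 0
  30 | 11011100 | 1 | 1
  31 | 10111001 | 1 | 0
  32 | 01110010 | 0 | 1
  33 | 11100101 | 1 | 0
  34 | 11001010 | 1 | 1
  35 | 10010101 | 1 | 0

010110011001011111101111001101110111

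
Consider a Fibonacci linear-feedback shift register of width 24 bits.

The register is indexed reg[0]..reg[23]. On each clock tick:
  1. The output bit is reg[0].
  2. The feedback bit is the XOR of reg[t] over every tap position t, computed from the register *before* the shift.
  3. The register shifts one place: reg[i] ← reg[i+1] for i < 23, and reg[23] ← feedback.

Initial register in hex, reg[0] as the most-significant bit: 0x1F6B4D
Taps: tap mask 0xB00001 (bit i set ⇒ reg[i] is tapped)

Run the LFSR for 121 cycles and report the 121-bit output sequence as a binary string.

0001111101101011010011011010000110000010001100001101101001001010100011101011101100010001001011101111001110010011101111001

k : reg_k → out_k, fb_k
0: 000111110110101101001101 → 0, fb=1
1: 001111101101011010011011 → 0, fb=0
2: 011111011010110100110110 → 0, fb=1
3: 111110110101101001101101 → 1, fb=0
4: 111101101011010011011010 → 1, fb=0
5: 111011010110100110110100 → 1, fb=0
6: 110110101101001101101000 → 1, fb=0
7: 101101011010011011010000 → 1, fb=1
8: 011010110100110110100001 → 0, fb=1
9: 110101101001101101000011 → 1, fb=0
10: 101011010011011010000110 → 1, fb=0
11: 010110100110110100001100 → 0, fb=0
12: 101101001101101000011000 → 1, fb=0
13: 011010011011010000110000 → 0, fb=0
14: 110100110110100001100000 → 1, fb=1
15: 101001101101000011000001 → 1, fb=0
16: 010011011010000110000010 → 0, fb=0
17: 100110110100001100000100 → 1, fb=0
18: 001101101000011000001000 → 0, fb=1
19: 011011010000110000010001 → 0, fb=1
20: 110110100001100000100011 → 1, fb=0
21: 101101000011000001000110 → 1, fb=0
22: 011010000110000010001100 → 0, fb=0
23: 110100001100000100011000 → 1, fb=0
24: 101000011000001000110000 → 1, fb=1
25: 010000110000010001100001 → 0, fb=1
26: 100001100000100011000011 → 1, fb=0
27: 000011000001000110000110 → 0, fb=1
28: 000110000010001100001101 → 0, fb=1
29: 001100000100011000011011 → 0, fb=0
30: 011000001000110000110110 → 0, fb=1
31: 110000010001100001101101 → 1, fb=0
32: 100000100011000011011010 → 1, fb=0
33: 000001000110000110110100 → 0, fb=1
34: 000010001100001101101001 → 0, fb=0
35: 000100011000011011010010 → 0, fb=0
36: 001000110000110110100100 → 0, fb=1
37: 010001100001101101001001 → 0, fb=0
38: 100011000011011010010010 → 1, fb=1
39: 000110000110110100100101 → 0, fb=0
40: 001100001101101001001010 → 0, fb=1
41: 011000011011010010010101 → 0, fb=0
42: 110000110110100100101010 → 1, fb=0
43: 100001101101001001010100 → 1, fb=0
44: 000011011010010010101000 → 0, fb=1
45: 000110110100100101010001 → 0, fb=1
46: 001101101001001010100011 → 0, fb=1
47: 011011010010010101000111 → 0, fb=0
48: 110110100100101010001110 → 1, fb=1
49: 101101001001010100011101 → 1, fb=0
50: 011010010010101000111010 → 0, fb=1
51: 110100100101010001110101 → 1, fb=1
52: 101001001010100011101011 → 1, fb=1
53: 010010010101000111010111 → 0, fb=0
54: 100100101010001110101110 → 1, fb=1
55: 001001010100011101011101 → 0, fb=1
56: 010010101000111010111011 → 0, fb=0
57: 100101010001110101110110 → 1, fb=0
58: 001010100011101011101100 → 0, fb=0
59: 010101000111010111011000 → 0, fb=1
60: 101010001110101110110001 → 1, fb=0
61: 010100011101011101100010 → 0, fb=0
62: 101000111010111011000100 → 1, fb=0
63: 010001110101110110001000 → 0, fb=1
64: 100011101011101100010001 → 1, fb=0
65: 000111010111011000100010 → 0, fb=0
66: 001110101110110001000100 → 0, fb=1
67: 011101011101100010001001 → 0, fb=0
68: 111010111011000100010010 → 1, fb=1
69: 110101110110001000100101 → 1, fb=1
70: 101011101100010001001011 → 1, fb=1
71: 010111011000100010010111 → 0, fb=0
72: 101110110001000100101110 → 1, fb=1
73: 011101100010001001011101 → 0, fb=1
74: 111011000100010010111011 → 1, fb=1
75: 110110001000100101110111 → 1, fb=1
76: 101100010001001011101111 → 1, fb=0
77: 011000100010010111011110 → 0, fb=0
78: 110001000100101110111100 → 1, fb=1
79: 100010001001011101111001 → 1, fb=1
80: 000100010010111011110011 → 0, fb=1
81: 001000100101110111100111 → 0, fb=0
82: 010001001011101111001110 → 0, fb=0
83: 100010010111011110011100 → 1, fb=1
84: 000100101110111100111001 → 0, fb=0
85: 001001011101111001110010 → 0, fb=0
86: 010010111011110011100100 → 0, fb=1
87: 100101110111100111001001 → 1, fb=1
88: 001011101111001110010011 → 0, fb=1
89: 010111011110011100100111 → 0, fb=0
90: 101110111100111001001110 → 1, fb=1
91: 011101111001110010011101 → 0, fb=1
92: 111011110011100100111011 → 1, fb=1
93: 110111100111001001110111 → 1, fb=1
94: 101111001110010011101111 → 1, fb=0
95: 011110011100100111011110 → 0, fb=0
96: 111100111001001110111100 → 1, fb=1
97: 111001110010011101111001 → 1, fb=1
98: 110011100100111011110011 → 1, fb=0
99: 100111001001110111100110 → 1, fb=0
100: 001110010011101111001100 → 0, fb=0
101: 011100100111011110011000 → 0, fb=1
102: 111001001110111100110001 → 1, fb=0
103: 110010011101111001100010 → 1, fb=1
104: 100100111011110011000101 → 1, fb=1
105: 001001110111100110001011 → 0, fb=0
106: 010011101111001100010110 → 0, fb=1
107: 100111011110011000101101 → 1, fb=0
108: 001110111100110001011010 → 0, fb=1
109: 011101111001100010110101 → 0, fb=0
110: 111011110011000101101010 → 1, fb=0
111: 110111100110001011010100 → 1, fb=0
112: 101111001100010110101000 → 1, fb=0
113: 011110011000101101010000 → 0, fb=0
114: 111100110001011010100000 → 1, fb=1
115: 111001100010110101000001 → 1, fb=0
116: 110011000101101010000010 → 1, fb=1
117: 100110001011010100000101 → 1, fb=1
118: 001100010110101000001011 → 0, fb=0
119: 011000101101010000010110 → 0, fb=1
120: 110001011010100000101101 → 1, fb=0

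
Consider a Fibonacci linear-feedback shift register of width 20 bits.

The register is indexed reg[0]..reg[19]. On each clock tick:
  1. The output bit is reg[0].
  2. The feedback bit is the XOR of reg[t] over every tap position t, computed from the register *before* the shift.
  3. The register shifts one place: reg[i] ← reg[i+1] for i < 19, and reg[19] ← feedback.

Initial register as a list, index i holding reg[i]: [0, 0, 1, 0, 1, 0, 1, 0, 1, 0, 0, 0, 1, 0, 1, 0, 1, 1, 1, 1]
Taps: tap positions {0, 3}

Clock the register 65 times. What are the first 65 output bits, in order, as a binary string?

00101010100010101111011111101101110101001000100000110111000011001

k : reg_k → out_k, fb_k
0: 00101010100010101111 → 0, fb=0
1: 01010101000101011110 → 0, fb=1
2: 10101010001010111101 → 1, fb=1
3: 01010100010101111011 → 0, fb=1
4: 10101000101011110111 → 1, fb=1
5: 01010001010111101111 → 0, fb=1
6: 10100010101111011111 → 1, fb=1
7: 01000101011110111111 → 0, fb=0
8: 10001010111101111110 → 1, fb=1
9: 00010101111011111101 → 0, fb=1
10: 00101011110111111011 → 0, fb=0
11: 01010111101111110110 → 0, fb=1
12: 10101111011111101101 → 1, fb=1
13: 01011110111111011011 → 0, fb=1
14: 10111101111110110111 → 1, fb=0
15: 01111011111101101110 → 0, fb=1
16: 11110111111011011101 → 1, fb=0
17: 11101111110110111010 → 1, fb=1
18: 11011111101101110101 → 1, fb=0
19: 10111111011011101010 → 1, fb=0
20: 01111110110111010100 → 0, fb=1
21: 11111101101110101001 → 1, fb=0
22: 11111011011101010010 → 1, fb=0
23: 11110110111010100100 → 1, fb=0
24: 11101101110101001000 → 1, fb=1
25: 11011011101010010001 → 1, fb=0
26: 10110111010100100010 → 1, fb=0
27: 01101110101001000100 → 0, fb=0
28: 11011101010010001000 → 1, fb=0
29: 10111010100100010000 → 1, fb=0
30: 01110101001000100000 → 0, fb=1
31: 11101010010001000001 → 1, fb=1
32: 11010100100010000011 → 1, fb=0
33: 10101001000100000110 → 1, fb=1
34: 01010010001000001101 → 0, fb=1
35: 10100100010000011011 → 1, fb=1
36: 01001000100000110111 → 0, fb=0
37: 10010001000001101110 → 1, fb=0
38: 00100010000011011100 → 0, fb=0
39: 01000100000110111000 → 0, fb=0
40: 10001000001101110000 → 1, fb=1
41: 00010000011011100001 → 0, fb=1
42: 00100000110111000011 → 0, fb=0
43: 01000001101110000110 → 0, fb=0
44: 10000011011100001100 → 1, fb=1
45: 00000110111000011001 → 0, fb=0
46: 00001101110000110010 → 0, fb=0
47: 00011011100001100100 → 0, fb=1
48: 00110111000011001001 → 0, fb=1
49: 01101110000110010011 → 0, fb=0
50: 11011100001100100110 → 1, fb=0
51: 10111000011001001100 → 1, fb=0
52: 01110000110010011000 → 0, fb=1
53: 11100001100100110001 → 1, fb=1
54: 11000011001001100011 → 1, fb=1
55: 10000110010011000111 → 1, fb=1
56: 00001100100110001111 → 0, fb=0
57: 00011001001100011110 → 0, fb=1
58: 00110010011000111101 → 0, fb=1
59: 01100100110001111011 → 0, fb=0
60: 11001001100011110110 → 1, fb=1
61: 10010011000111101101 → 1, fb=0
62: 00100110001111011010 → 0, fb=0
63: 01001100011110110100 → 0, fb=0
64: 10011000111101101000 → 1, fb=0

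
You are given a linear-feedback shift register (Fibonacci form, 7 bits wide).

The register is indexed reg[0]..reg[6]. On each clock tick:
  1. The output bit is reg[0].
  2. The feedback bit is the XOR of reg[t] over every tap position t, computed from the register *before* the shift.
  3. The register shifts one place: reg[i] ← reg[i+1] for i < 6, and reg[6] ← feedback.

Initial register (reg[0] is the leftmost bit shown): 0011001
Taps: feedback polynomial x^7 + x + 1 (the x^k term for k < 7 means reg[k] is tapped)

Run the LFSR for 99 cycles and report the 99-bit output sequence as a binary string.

tick  register→output (feedback)
  0  0011001→0 (0)
  1  0110010→0 (1)
  2  1100101→1 (0)
  3  1001010→1 (1)
  4  0010101→0 (0)
  5  0101010→0 (1)
  6  1010101→1 (1)
  7  0101011→0 (1)
  8  1010111→1 (1)
  9  0101111→0 (1)
 10  1011111→1 (1)
 11  0111111→0 (1)
 12  1111111→1 (0)
 13  1111110→1 (0)
 14  1111100→1 (0)
 15  1111000→1 (0)
 16  1110000→1 (0)
 17  1100000→1 (0)
 18  1000000→1 (1)
 19  0000001→0 (0)
 20  0000010→0 (0)
 21  0000100→0 (0)
 22  0001000→0 (0)
 23  0010000→0 (0)
 24  0100000→0 (1)
 25  1000001→1 (1)
 26  0000011→0 (0)
 27  0000110→0 (0)
 28  0001100→0 (0)
 29  0011000→0 (0)
 30  0110000→0 (1)
 31  1100001→1 (0)
 32  1000010→1 (1)
 33  0000101→0 (0)
 34  0001010→0 (0)
 35  0010100→0 (0)
 36  0101000→0 (1)
 37  1010001→1 (1)
 38  0100011→0 (1)
 39  1000111→1 (1)
 40  0001111→0 (0)
 41  0011110→0 (0)
 42  0111100→0 (1)
 43  1111001→1 (0)
 44  1110010→1 (0)
 45  1100100→1 (0)
 46  1001000→1 (1)
 47  0010001→0 (0)
 48  0100010→0 (1)
 49  1000101→1 (1)
 50  0001011→0 (0)
 51  0010110→0 (0)
 52  0101100→0 (1)
 53  1011001→1 (1)
 54  0110011→0 (1)
 55  1100111→1 (0)
 56  1001110→1 (1)
 57  0011101→0 (0)
 58  0111010→0 (1)
 59  1110101→1 (0)
 60  1101010→1 (0)
 61  1010100→1 (1)
 62  0101001→0 (1)
 63  1010011→1 (1)
 64  0100111→0 (1)
 65  1001111→1 (1)
 66  0011111→0 (0)
 67  0111110→0 (1)
 68  1111101→1 (0)
 69  1111010→1 (0)
 70  1110100→1 (0)
 71  1101000→1 (0)
 72  1010000→1 (1)
 73  0100001→0 (1)
 74  1000011→1 (1)
 75  0000111→0 (0)
 76  0001110→0 (0)
 77  0011100→0 (0)
 78  0111000→0 (1)
 79  1110001→1 (0)
 80  1100010→1 (0)
 81  1000100→1 (1)
 82  0001001→0 (0)
 83  0010010→0 (0)
 84  0100100→0 (1)
 85  1001001→1 (1)
 86  0010011→0 (0)
 87  0100110→0 (1)
 88  1001101→1 (1)
 89  0011011→0 (0)
 90  0110110→0 (1)
 91  1101101→1 (0)
 92  1011010→1 (1)
 93  0110101→0 (1)
 94  1101011→1 (0)
 95  1010110→1 (1)
 96  0101101→0 (1)
 97  1011011→1 (1)
 98  0110111→0 (1)

001100101010111111100000010000011000010100011110010001011001110101001111101000011100010010011011010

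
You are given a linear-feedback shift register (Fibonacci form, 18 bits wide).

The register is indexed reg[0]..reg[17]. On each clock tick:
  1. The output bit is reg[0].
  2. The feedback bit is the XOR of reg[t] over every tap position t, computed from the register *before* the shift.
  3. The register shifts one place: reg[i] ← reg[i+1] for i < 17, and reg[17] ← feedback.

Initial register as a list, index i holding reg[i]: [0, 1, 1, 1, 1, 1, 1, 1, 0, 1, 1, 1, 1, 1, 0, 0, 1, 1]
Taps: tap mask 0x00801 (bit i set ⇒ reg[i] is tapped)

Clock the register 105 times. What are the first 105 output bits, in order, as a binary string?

step | reg (before) | out | fb
   0 | 011111110111110011 | 0 | 1
   1 | 111111101111100111 | 1 | 0
   2 | 111111011111001110 | 1 | 0
   3 | 111110111110011100 | 1 | 1
   4 | 111101111100111001 | 1 | 1
   5 | 111011111001110011 | 1 | 0
   6 | 110111110011100110 | 1 | 0
   7 | 101111100111001100 | 1 | 0
   8 | 011111001110011000 | 0 | 0
   9 | 111110011100110000 | 1 | 1
  10 | 111100111001100001 | 1 | 0
  11 | 111001110011000010 | 1 | 0
  12 | 110011100110000100 | 1 | 1
  13 | 100111001100001001 | 1 | 1
  14 | 001110011000010011 | 0 | 0
  15 | 011100110000100110 | 0 | 0
  16 | 111001100001001100 | 1 | 0
  17 | 110011000010011000 | 1 | 1
  18 | 100110000100110001 | 1 | 1
  19 | 001100001001100011 | 0 | 1
  20 | 011000010011000111 | 0 | 1
  21 | 110000100110001111 | 1 | 1
  22 | 100001001100011111 | 1 | 1
  23 | 000010011000111111 | 0 | 0
  24 | 000100110001111110 | 0 | 1
  25 | 001001100011111101 | 0 | 1
  26 | 010011000111111011 | 0 | 1
  27 | 100110001111110111 | 1 | 0
  28 | 001100011111101110 | 0 | 1
  29 | 011000111111011101 | 0 | 1
  30 | 110001111110111011 | 1 | 1
  31 | 100011111101110111 | 1 | 0
  32 | 000111111011101110 | 0 | 1
  33 | 001111110111011101 | 0 | 1
  34 | 011111101110111011 | 0 | 0
  35 | 111111011101110110 | 1 | 0
  36 | 111110111011101100 | 1 | 0
  37 | 111101110111011000 | 1 | 0
  38 | 111011101110110000 | 1 | 1
  39 | 110111011101100001 | 1 | 0
  40 | 101110111011000010 | 1 | 0
  41 | 011101110110000100 | 0 | 0
  42 | 111011101100001000 | 1 | 1
  43 | 110111011000010001 | 1 | 1
  44 | 101110110000100011 | 1 | 1
  45 | 011101100001000111 | 0 | 1
  46 | 111011000010001111 | 1 | 1
  47 | 110110000100011111 | 1 | 1
  48 | 101100001000111111 | 1 | 1
  49 | 011000010001111111 | 0 | 1
  50 | 110000100011111111 | 1 | 0
  51 | 100001000111111110 | 1 | 0
  52 | 000010001111111100 | 0 | 1
  53 | 000100011111111001 | 0 | 1
  54 | 001000111111110011 | 0 | 1
  55 | 010001111111100111 | 0 | 1
  56 | 100011111111001111 | 1 | 0
  57 | 000111111110011110 | 0 | 0
  58 | 001111111100111100 | 0 | 0
  59 | 011111111001111000 | 0 | 1
  60 | 111111110011110001 | 1 | 0
  61 | 111111100111100010 | 1 | 0
  62 | 111111001111000100 | 1 | 0
  63 | 111110011110001000 | 1 | 1
  64 | 111100111100010001 | 1 | 1
  65 | 111001111000100011 | 1 | 1
  66 | 110011110001000111 | 1 | 0
  67 | 100111100010001110 | 1 | 1
  68 | 001111000100011101 | 0 | 0
  69 | 011110001000111010 | 0 | 0
  70 | 111100010001110100 | 1 | 0
  71 | 111000100011101000 | 1 | 0
  72 | 110001000111010000 | 1 | 0
  73 | 100010001110100000 | 1 | 1
  74 | 000100011101000001 | 0 | 1
  75 | 001000111010000011 | 0 | 0
  76 | 010001110100000110 | 0 | 0
  77 | 100011101000001100 | 1 | 1
  78 | 000111010000011001 | 0 | 0
  79 | 001110100000110010 | 0 | 0
  80 | 011101000001100100 | 0 | 1
  81 | 111010000011001001 | 1 | 0
  82 | 110100000110010010 | 1 | 1
  83 | 101000001100100101 | 1 | 1
  84 | 010000011001001011 | 0 | 1
  85 | 100000110010010111 | 1 | 1
  86 | 000001100100101111 | 0 | 0
  87 | 000011001001011110 | 0 | 1
  88 | 000110010010111101 | 0 | 0
  89 | 001100100101111010 | 0 | 1
  90 | 011001001011110101 | 0 | 1
  91 | 110010010111101011 | 1 | 0
  92 | 100100101111010110 | 1 | 0
  93 | 001001011110101100 | 0 | 0
  94 | 010010111101011000 | 0 | 1
  95 | 100101111010110001 | 1 | 1
  96 | 001011110101100011 | 0 | 1
  97 | 010111101011000111 | 0 | 1
  98 | 101111010110001111 | 1 | 1
  99 | 011110101100011111 | 0 | 0
 100 | 111101011000111110 | 1 | 1
 101 | 111010110001111101 | 1 | 0
 102 | 110101100011111010 | 1 | 0
 103 | 101011000111110100 | 1 | 0
 104 | 010110001111101000 | 0 | 1

011111110111110011100110000100110001111110111011101100001000111111110011110001000111010000011001001011110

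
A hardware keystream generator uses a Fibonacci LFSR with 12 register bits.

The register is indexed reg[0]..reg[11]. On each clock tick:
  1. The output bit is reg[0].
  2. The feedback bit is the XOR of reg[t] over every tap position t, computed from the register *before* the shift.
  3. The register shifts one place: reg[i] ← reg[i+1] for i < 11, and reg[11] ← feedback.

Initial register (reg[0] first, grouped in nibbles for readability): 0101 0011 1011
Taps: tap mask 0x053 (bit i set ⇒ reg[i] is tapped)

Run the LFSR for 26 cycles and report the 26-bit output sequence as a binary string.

01010011101100100011011110

k : reg_k → out_k, fb_k
0: 010100111011 → 0, fb=0
1: 101001110110 → 1, fb=0
2: 010011101100 → 0, fb=1
3: 100111011001 → 1, fb=0
4: 001110110010 → 0, fb=0
5: 011101100100 → 0, fb=0
6: 111011001000 → 1, fb=1
7: 110110010001 → 1, fb=1
8: 101100100011 → 1, fb=0
9: 011001000110 → 0, fb=1
10: 110010001101 → 1, fb=1
11: 100100011011 → 1, fb=1
12: 001000110111 → 0, fb=1
13: 010001101111 → 0, fb=0
14: 100011011110 → 1, fb=0
15: 000110111100 → 0, fb=0
16: 001101111000 → 0, fb=1
17: 011011110001 → 0, fb=1
18: 110111100011 → 1, fb=0
19: 101111000110 → 1, fb=0
20: 011110001100 → 0, fb=0
21: 111100011000 → 1, fb=0
22: 111000110000 → 1, fb=1
23: 110001100001 → 1, fb=1
24: 100011000011 → 1, fb=0
25: 000110000110 → 0, fb=1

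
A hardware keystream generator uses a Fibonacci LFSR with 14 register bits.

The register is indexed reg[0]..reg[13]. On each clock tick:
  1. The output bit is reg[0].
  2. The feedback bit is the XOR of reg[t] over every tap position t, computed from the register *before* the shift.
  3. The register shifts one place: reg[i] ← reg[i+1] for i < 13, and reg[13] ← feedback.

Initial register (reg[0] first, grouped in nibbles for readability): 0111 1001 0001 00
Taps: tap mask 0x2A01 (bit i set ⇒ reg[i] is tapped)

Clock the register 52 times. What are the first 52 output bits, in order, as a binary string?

0111100100010010001000011010000100110001110111101011

step | reg (before) | out | fb
   0 | 01111001000100 | 0 | 1
   1 | 11110010001001 | 1 | 0
   2 | 11100100010010 | 1 | 0
   3 | 11001000100100 | 1 | 0
   4 | 10010001001000 | 1 | 1
   5 | 00100010010001 | 0 | 0
   6 | 01000100100010 | 0 | 0
   7 | 10001001000100 | 1 | 0
   8 | 00010010001000 | 0 | 0
   9 | 00100100010000 | 0 | 1
  10 | 01001000100001 | 0 | 1
  11 | 10010001000011 | 1 | 0
  12 | 00100010000110 | 0 | 1
  13 | 01000100001101 | 0 | 0
  14 | 10001000011010 | 1 | 0
  15 | 00010000110100 | 0 | 0
  16 | 00100001101000 | 0 | 0
  17 | 01000011010000 | 0 | 1
  18 | 10000110100001 | 1 | 0
  19 | 00001101000010 | 0 | 0
  20 | 00011010000100 | 0 | 1
  21 | 00110100001001 | 0 | 1
  22 | 01101000010011 | 0 | 0
  23 | 11010000100110 | 1 | 0
  24 | 10100001001100 | 1 | 0
  25 | 01000010011000 | 0 | 1
  26 | 10000100110001 | 1 | 1
  27 | 00001001100011 | 0 | 1
  28 | 00010011000111 | 0 | 0
  29 | 00100110001110 | 0 | 1
  30 | 01001100011101 | 0 | 1
  31 | 10011000111011 | 1 | 1
  32 | 00110001110111 | 0 | 1
  33 | 01100011101111 | 0 | 0
  34 | 11000111011110 | 1 | 1
  35 | 10001110111101 | 1 | 0
  36 | 00011101111010 | 0 | 1
  37 | 00111011110101 | 0 | 1
  38 | 01110111101011 | 0 | 1
  39 | 11101111010111 | 1 | 0
  40 | 11011110101110 | 1 | 0
  41 | 10111101011100 | 1 | 1
  42 | 01111010111001 | 0 | 0
  43 | 11110101110010 | 1 | 0
  44 | 11101011100100 | 1 | 0
  45 | 11010111001000 | 1 | 1
  46 | 10101110010001 | 1 | 1
  47 | 01011100100011 | 0 | 1
  48 | 10111001000111 | 1 | 1
  49 | 01110010001111 | 0 | 0
  50 | 11100100011110 | 1 | 1
  51 | 11001000111101 | 1 | 0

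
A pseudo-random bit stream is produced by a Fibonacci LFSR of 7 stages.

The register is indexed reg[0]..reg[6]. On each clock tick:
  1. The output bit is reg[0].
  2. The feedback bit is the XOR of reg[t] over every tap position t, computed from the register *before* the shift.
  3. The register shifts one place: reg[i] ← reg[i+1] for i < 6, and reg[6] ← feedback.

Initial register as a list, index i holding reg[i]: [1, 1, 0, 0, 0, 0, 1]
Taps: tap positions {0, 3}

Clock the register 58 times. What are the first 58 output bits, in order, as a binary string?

k : reg_k → out_k, fb_k
0: 1100001 → 1, fb=1
1: 1000011 → 1, fb=1
2: 0000111 → 0, fb=0
3: 0001110 → 0, fb=1
4: 0011101 → 0, fb=1
5: 0111011 → 0, fb=1
6: 1110111 → 1, fb=1
7: 1101111 → 1, fb=0
8: 1011110 → 1, fb=0
9: 0111100 → 0, fb=1
10: 1111001 → 1, fb=0
11: 1110010 → 1, fb=1
12: 1100101 → 1, fb=1
13: 1001011 → 1, fb=0
14: 0010110 → 0, fb=0
15: 0101100 → 0, fb=1
16: 1011001 → 1, fb=0
17: 0110010 → 0, fb=0
18: 1100100 → 1, fb=1
19: 1001001 → 1, fb=0
20: 0010010 → 0, fb=0
21: 0100100 → 0, fb=0
22: 1001000 → 1, fb=0
23: 0010000 → 0, fb=0
24: 0100000 → 0, fb=0
25: 1000000 → 1, fb=1
26: 0000001 → 0, fb=0
27: 0000010 → 0, fb=0
28: 0000100 → 0, fb=0
29: 0001000 → 0, fb=1
30: 0010001 → 0, fb=0
31: 0100010 → 0, fb=0
32: 1000100 → 1, fb=1
33: 0001001 → 0, fb=1
34: 0010011 → 0, fb=0
35: 0100110 → 0, fb=0
36: 1001100 → 1, fb=0
37: 0011000 → 0, fb=1
38: 0110001 → 0, fb=0
39: 1100010 → 1, fb=1
40: 1000101 → 1, fb=1
41: 0001011 → 0, fb=1
42: 0010111 → 0, fb=0
43: 0101110 → 0, fb=1
44: 1011101 → 1, fb=0
45: 0111010 → 0, fb=1
46: 1110101 → 1, fb=1
47: 1101011 → 1, fb=0
48: 1010110 → 1, fb=1
49: 0101101 → 0, fb=1
50: 1011011 → 1, fb=0
51: 0110110 → 0, fb=0
52: 1101100 → 1, fb=0
53: 1011000 → 1, fb=0
54: 0110000 → 0, fb=0
55: 1100000 → 1, fb=1
56: 1000001 → 1, fb=1
57: 0000011 → 0, fb=0

1100001110111100101100100100000010001001100010111010110110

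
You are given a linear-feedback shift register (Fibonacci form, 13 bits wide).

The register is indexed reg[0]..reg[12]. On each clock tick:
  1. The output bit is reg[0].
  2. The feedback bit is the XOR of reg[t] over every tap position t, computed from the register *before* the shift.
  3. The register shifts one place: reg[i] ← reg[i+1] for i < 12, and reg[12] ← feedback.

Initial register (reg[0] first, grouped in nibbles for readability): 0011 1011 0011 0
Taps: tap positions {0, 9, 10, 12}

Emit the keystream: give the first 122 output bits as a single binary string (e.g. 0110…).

00111011001101111001110101111000010001011100010010100000001111100011100110010011000101011010010001000001111111000111101000

k : reg_k → out_k, fb_k
0: 0011101100110 → 0, fb=1
1: 0111011001101 → 0, fb=1
2: 1110110011011 → 1, fb=1
3: 1101100110111 → 1, fb=1
4: 1011001101111 → 1, fb=0
5: 0110011011110 → 0, fb=0
6: 1100110111100 → 1, fb=1
7: 1001101111001 → 1, fb=1
8: 0011011110011 → 0, fb=1
9: 0110111100111 → 0, fb=0
10: 1101111001110 → 1, fb=1
11: 1011110011101 → 1, fb=0
12: 0111100111010 → 0, fb=1
13: 1111001110101 → 1, fb=1
14: 1110011101011 → 1, fb=1
15: 1100111010111 → 1, fb=1
16: 1001110101111 → 1, fb=0
17: 0011101011110 → 0, fb=0
18: 0111010111100 → 0, fb=0
19: 1110101111000 → 1, fb=0
20: 1101011110000 → 1, fb=1
21: 1010111100001 → 1, fb=0
22: 0101111000010 → 0, fb=0
23: 1011110000100 → 1, fb=0
24: 0111100001000 → 0, fb=1
25: 1111000010001 → 1, fb=0
26: 1110000100010 → 1, fb=1
27: 1100001000101 → 1, fb=1
28: 1000010001011 → 1, fb=1
29: 0000100010111 → 0, fb=0
30: 0001000101110 → 0, fb=0
31: 0010001011100 → 0, fb=0
32: 0100010111000 → 0, fb=1
33: 1000101110001 → 1, fb=0
34: 0001011100010 → 0, fb=0
35: 0010111000100 → 0, fb=1
36: 0101110001001 → 0, fb=0
37: 1011100010010 → 1, fb=1
38: 0111000100101 → 0, fb=0
39: 1110001001010 → 1, fb=0
40: 1100010010100 → 1, fb=0
41: 1000100101000 → 1, fb=0
42: 0001001010000 → 0, fb=0
43: 0010010100000 → 0, fb=0
44: 0100101000000 → 0, fb=0
45: 1001010000000 → 1, fb=1
46: 0010100000001 → 0, fb=1
47: 0101000000011 → 0, fb=1
48: 1010000000111 → 1, fb=1
49: 0100000001111 → 0, fb=1
50: 1000000011111 → 1, fb=0
51: 0000000111110 → 0, fb=0
52: 0000001111100 → 0, fb=0
53: 0000011111000 → 0, fb=1
54: 0000111110001 → 0, fb=1
55: 0001111100011 → 0, fb=1
56: 0011111000111 → 0, fb=0
57: 0111110001110 → 0, fb=0
58: 1111100011100 → 1, fb=1
59: 1111000111001 → 1, fb=1
60: 1110001110011 → 1, fb=0
61: 1100011100110 → 1, fb=0
62: 1000111001100 → 1, fb=1
63: 0001110011001 → 0, fb=0
64: 0011100110010 → 0, fb=0
65: 0111001100100 → 0, fb=1
66: 1110011001001 → 1, fb=1
67: 1100110010011 → 1, fb=0
68: 1001100100110 → 1, fb=0
69: 0011001001100 → 0, fb=0
70: 0110010011000 → 0, fb=1
71: 1100100110001 → 1, fb=0
72: 1001001100010 → 1, fb=1
73: 0010011000101 → 0, fb=0
74: 0100110001010 → 0, fb=1
75: 1001100010101 → 1, fb=1
76: 0011000101011 → 0, fb=0
77: 0110001010110 → 0, fb=1
78: 1100010101101 → 1, fb=0
79: 1000101011010 → 1, fb=0
80: 0001010110100 → 0, fb=1
81: 0010101101001 → 0, fb=0
82: 0101011010010 → 0, fb=0
83: 1010110100100 → 1, fb=0
84: 0101101001000 → 0, fb=1
85: 1011010010001 → 1, fb=0
86: 0110100100010 → 0, fb=0
87: 1101001000100 → 1, fb=0
88: 1010010001000 → 1, fb=0
89: 0100100010000 → 0, fb=0
90: 1001000100000 → 1, fb=1
91: 0010001000001 → 0, fb=1
92: 0100010000011 → 0, fb=1
93: 1000100000111 → 1, fb=1
94: 0001000001111 → 0, fb=1
95: 0010000011111 → 0, fb=1
96: 0100000111111 → 0, fb=1
97: 1000001111111 → 1, fb=0
98: 0000011111110 → 0, fb=0
99: 0000111111100 → 0, fb=0
100: 0001111111000 → 0, fb=1
101: 0011111110001 → 0, fb=1
102: 0111111100011 → 0, fb=1
103: 1111111000111 → 1, fb=1
104: 1111110001111 → 1, fb=0
105: 1111100011110 → 1, fb=1
106: 1111000111101 → 1, fb=0
107: 1110001111010 → 1, fb=0
108: 1100011110100 → 1, fb=0
109: 1000111101000 → 1, fb=0
110: 0001111010000 → 0, fb=0
111: 0011110100000 → 0, fb=0
112: 0111101000000 → 0, fb=0
113: 1111010000000 → 1, fb=1
114: 1110100000001 → 1, fb=0
115: 1101000000010 → 1, fb=1
116: 1010000000101 → 1, fb=1
117: 0100000001011 → 0, fb=0
118: 1000000010110 → 1, fb=0
119: 0000000101100 → 0, fb=0
120: 0000001011000 → 0, fb=1
121: 0000010110001 → 0, fb=1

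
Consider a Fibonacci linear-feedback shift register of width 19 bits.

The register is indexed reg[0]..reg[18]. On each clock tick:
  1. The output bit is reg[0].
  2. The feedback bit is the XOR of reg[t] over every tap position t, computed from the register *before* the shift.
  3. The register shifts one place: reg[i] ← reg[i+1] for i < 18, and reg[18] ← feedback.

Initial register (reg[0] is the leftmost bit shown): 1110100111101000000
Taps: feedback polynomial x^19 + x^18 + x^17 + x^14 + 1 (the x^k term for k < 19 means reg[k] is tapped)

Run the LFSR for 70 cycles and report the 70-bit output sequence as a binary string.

k : reg_k → out_k, fb_k
0: 1110100111101000000 → 1, fb=1
1: 1101001111010000001 → 1, fb=0
2: 1010011110100000010 → 1, fb=0
3: 0100111101000000100 → 0, fb=0
4: 1001111010000001000 → 1, fb=1
5: 0011110100000010001 → 0, fb=0
6: 0111101000000100010 → 0, fb=1
7: 1111010000001000101 → 1, fb=0
8: 1110100000010001010 → 1, fb=0
9: 1101000000100010100 → 1, fb=0
10: 1010000001000101000 → 1, fb=1
11: 0100000010001010001 → 0, fb=0
12: 1000000100010100010 → 1, fb=0
13: 0000001000101000100 → 0, fb=0
14: 0000010001010001000 → 0, fb=0
15: 0000100010100010000 → 0, fb=1
16: 0001000101000100001 → 0, fb=1
17: 0010001010001000011 → 0, fb=0
18: 0100010100010000110 → 0, fb=1
19: 1000101000100001101 → 1, fb=0
20: 0001010001000011010 → 0, fb=0
21: 0010100010000110100 → 0, fb=1
22: 0101000100001101001 → 0, fb=1
23: 1010001000011010011 → 1, fb=0
24: 0100010000110100110 → 0, fb=1
25: 1000100001101001101 → 1, fb=0
26: 0001000011010011010 → 0, fb=0
27: 0010000110100110100 → 0, fb=1
28: 0100001101001101001 → 0, fb=1
29: 1000011010011010011 → 1, fb=0
30: 0000110100110100110 → 0, fb=1
31: 0001101001101001101 → 0, fb=1
32: 0011010011010011011 → 0, fb=1
33: 0110100110100110111 → 0, fb=1
34: 1101001101001101111 → 1, fb=1
35: 1010011010011011111 → 1, fb=0
36: 0100110100110111110 → 0, fb=0
37: 1001101001101111100 → 1, fb=0
38: 0011010011011111000 → 0, fb=1
39: 0110100110111110001 → 0, fb=0
40: 1101001101111100010 → 1, fb=0
41: 1010011011111000100 → 1, fb=1
42: 0100110111110001001 → 0, fb=1
43: 1001101111100010011 → 1, fb=0
44: 0011011111000100110 → 0, fb=1
45: 0110111110001001101 → 0, fb=1
46: 1101111100010011011 → 1, fb=0
47: 1011111000100110110 → 1, fb=1
48: 0111110001001101101 → 0, fb=1
49: 1111100010011011011 → 1, fb=0
50: 1111000100110110110 → 1, fb=1
51: 1110001001101101101 → 1, fb=0
52: 1100010011011011010 → 1, fb=1
53: 1000100110110110101 → 1, fb=1
54: 0001001101101101011 → 0, fb=0
55: 0010011011011010110 → 0, fb=0
56: 0100110110110101100 → 0, fb=0
57: 1001101101101011000 → 1, fb=0
58: 0011011011010110000 → 0, fb=1
59: 0110110110101100001 → 0, fb=1
60: 1101101101011000011 → 1, fb=1
61: 1011011010110000111 → 1, fb=1
62: 0110110101100001111 → 0, fb=0
63: 1101101011000011110 → 1, fb=1
64: 1011010110000111101 → 1, fb=1
65: 0110101100001111011 → 0, fb=1
66: 1101011000011110111 → 1, fb=0
67: 1010110000111101110 → 1, fb=0
68: 0101100001111011100 → 0, fb=1
69: 1011000011110111001 → 1, fb=1

1110100111101000000100010100010000110100110100110111110001001101101101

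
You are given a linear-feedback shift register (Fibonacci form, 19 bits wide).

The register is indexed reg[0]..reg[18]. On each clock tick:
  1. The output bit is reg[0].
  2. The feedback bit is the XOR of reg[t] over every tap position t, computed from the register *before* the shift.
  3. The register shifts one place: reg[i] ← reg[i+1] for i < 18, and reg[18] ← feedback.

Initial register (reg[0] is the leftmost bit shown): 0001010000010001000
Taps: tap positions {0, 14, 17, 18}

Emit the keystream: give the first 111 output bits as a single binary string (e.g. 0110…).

000101000001000100001110010000000011011010010000110110110110000110101000001111001010110111100000110000100011110

k : reg_k → out_k, fb_k
0: 0001010000010001000 → 0, fb=0
1: 0010100000100010000 → 0, fb=1
2: 0101000001000100001 → 0, fb=1
3: 1010000010001000011 → 1, fb=1
4: 0100000100010000111 → 0, fb=0
5: 1000001000100001110 → 1, fb=0
6: 0000010001000011100 → 0, fb=1
7: 0000100010000111001 → 0, fb=0
8: 0001000100001110010 → 0, fb=0
9: 0010001000011100100 → 0, fb=0
10: 0100010000111001000 → 0, fb=0
11: 1000100001110010000 → 1, fb=0
12: 0001000011100100000 → 0, fb=0
13: 0010000111001000000 → 0, fb=0
14: 0100001110010000000 → 0, fb=0
15: 1000011100100000000 → 1, fb=1
16: 0000111001000000001 → 0, fb=1
17: 0001110010000000011 → 0, fb=0
18: 0011100100000000110 → 0, fb=1
19: 0111001000000001101 → 0, fb=1
20: 1110010000000011011 → 1, fb=0
21: 1100100000000110110 → 1, fb=1
22: 1001000000001101101 → 1, fb=0
23: 0010000000011011010 → 0, fb=0
24: 0100000000110110100 → 0, fb=1
25: 1000000001101101001 → 1, fb=0
26: 0000000011011010010 → 0, fb=0
27: 0000000110110100100 → 0, fb=0
28: 0000001101101001000 → 0, fb=0
29: 0000011011010010000 → 0, fb=1
30: 0000110110100100001 → 0, fb=1
31: 0001101101001000011 → 0, fb=0
32: 0011011010010000110 → 0, fb=1
33: 0110110100100001101 → 0, fb=1
34: 1101101001000011011 → 1, fb=0
35: 1011010010000110110 → 1, fb=1
36: 0110100100001101101 → 0, fb=1
37: 1101001000011011011 → 1, fb=0
38: 1010010000110110110 → 1, fb=1
39: 0100100001101101101 → 0, fb=1
40: 1001000011011011011 → 1, fb=0
41: 0010000110110110110 → 0, fb=0
42: 0100001101101101100 → 0, fb=0
43: 1000011011011011000 → 1, fb=0
44: 0000110110110110000 → 0, fb=1
45: 0001101101101100001 → 0, fb=1
46: 0011011011011000011 → 0, fb=0
47: 0110110110110000110 → 0, fb=1
48: 1101101101100001101 → 1, fb=0
49: 1011011011000011010 → 1, fb=1
50: 0110110110000110101 → 0, fb=0
51: 1101101100001101010 → 1, fb=0
52: 1011011000011010100 → 1, fb=0
53: 0110110000110101000 → 0, fb=0
54: 1101100001101010000 → 1, fb=0
55: 1011000011010100000 → 1, fb=1
56: 0110000110101000001 → 0, fb=1
57: 1100001101010000011 → 1, fb=1
58: 1000011010100000111 → 1, fb=1
59: 0000110101000001111 → 0, fb=0
60: 0001101010000011110 → 0, fb=0
61: 0011010100000111100 → 0, fb=1
62: 0110101000001111001 → 0, fb=0
63: 1101010000011110010 → 1, fb=1
64: 1010100000111100101 → 1, fb=0
65: 0101000001111001010 → 0, fb=1
66: 1010000011110010101 → 1, fb=1
67: 0100000111100101011 → 0, fb=0
68: 1000001111001010110 → 1, fb=1
69: 0000011110010101101 → 0, fb=1
70: 0000111100101011011 → 0, fb=1
71: 0001111001010110111 → 0, fb=1
72: 0011110010101101111 → 0, fb=0
73: 0111100101011011110 → 0, fb=0
74: 1111001010110111100 → 1, fb=0
75: 1110010101101111000 → 1, fb=0
76: 1100101011011110000 → 1, fb=0
77: 1001010110111100000 → 1, fb=1
78: 0010101101111000001 → 0, fb=1
79: 0101011011110000011 → 0, fb=0
80: 1010110111100000110 → 1, fb=0
81: 0101101111000001100 → 0, fb=0
82: 1011011110000011000 → 1, fb=0
83: 0110111100000110000 → 0, fb=1
84: 1101111000001100001 → 1, fb=0
85: 1011110000011000010 → 1, fb=0
86: 0111100000110000100 → 0, fb=0
87: 1111000001100001000 → 1, fb=1
88: 1110000011000010001 → 1, fb=1
89: 1100000110000100011 → 1, fb=1
90: 1000001100001000111 → 1, fb=1
91: 0000011000010001111 → 0, fb=0
92: 0000110000100011110 → 0, fb=0
93: 0001100001000111100 → 0, fb=1
94: 0011000010001111001 → 0, fb=0
95: 0110000100011110010 → 0, fb=0
96: 1100001000111100100 → 1, fb=1
97: 1000010001111001001 → 1, fb=0
98: 0000100011110010010 → 0, fb=0
99: 0001000111100100100 → 0, fb=0
100: 0010001111001001000 → 0, fb=0
101: 0100011110010010000 → 0, fb=1
102: 1000111100100100001 → 1, fb=0
103: 0001111001001000010 → 0, fb=1
104: 0011110010010000101 → 0, fb=1
105: 0111100100100001011 → 0, fb=0
106: 1111001001000010110 → 1, fb=1
107: 1110010010000101101 → 1, fb=0
108: 1100100100001011010 → 1, fb=1
109: 1001001000010110101 → 1, fb=1
110: 0010010000101101011 → 0, fb=0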